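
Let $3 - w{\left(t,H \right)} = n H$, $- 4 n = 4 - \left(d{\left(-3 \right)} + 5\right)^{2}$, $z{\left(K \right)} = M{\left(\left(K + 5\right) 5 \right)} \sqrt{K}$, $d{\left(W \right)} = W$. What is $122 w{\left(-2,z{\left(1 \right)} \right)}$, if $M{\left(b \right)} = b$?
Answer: $366$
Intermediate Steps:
$z{\left(K \right)} = \sqrt{K} \left(25 + 5 K\right)$ ($z{\left(K \right)} = \left(K + 5\right) 5 \sqrt{K} = \left(5 + K\right) 5 \sqrt{K} = \left(25 + 5 K\right) \sqrt{K} = \sqrt{K} \left(25 + 5 K\right)$)
$n = 0$ ($n = - \frac{4 - \left(-3 + 5\right)^{2}}{4} = - \frac{4 - 2^{2}}{4} = - \frac{4 - 4}{4} = \left(- \frac{1}{4}\right) 0 = 0$)
$w{\left(t,H \right)} = 3$ ($w{\left(t,H \right)} = 3 - 0 H = 3 - 0 = 3 + 0 = 3$)
$122 w{\left(-2,z{\left(1 \right)} \right)} = 122 \cdot 3 = 366$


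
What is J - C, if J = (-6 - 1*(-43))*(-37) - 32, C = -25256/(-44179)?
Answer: -61920035/44179 ≈ -1401.6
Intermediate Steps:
C = 25256/44179 (C = -25256*(-1/44179) = 25256/44179 ≈ 0.57167)
J = -1401 (J = (-6 + 43)*(-37) - 32 = 37*(-37) - 32 = -1369 - 32 = -1401)
J - C = -1401 - 1*25256/44179 = -1401 - 25256/44179 = -61920035/44179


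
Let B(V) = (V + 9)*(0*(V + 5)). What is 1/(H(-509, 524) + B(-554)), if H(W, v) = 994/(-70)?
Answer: -5/71 ≈ -0.070423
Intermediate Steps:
H(W, v) = -71/5 (H(W, v) = 994*(-1/70) = -71/5)
B(V) = 0 (B(V) = (9 + V)*(0*(5 + V)) = (9 + V)*0 = 0)
1/(H(-509, 524) + B(-554)) = 1/(-71/5 + 0) = 1/(-71/5) = -5/71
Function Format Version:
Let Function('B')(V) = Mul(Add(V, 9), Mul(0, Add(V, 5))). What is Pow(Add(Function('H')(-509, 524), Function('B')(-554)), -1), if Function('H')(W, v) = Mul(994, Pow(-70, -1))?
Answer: Rational(-5, 71) ≈ -0.070423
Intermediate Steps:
Function('H')(W, v) = Rational(-71, 5) (Function('H')(W, v) = Mul(994, Rational(-1, 70)) = Rational(-71, 5))
Function('B')(V) = 0 (Function('B')(V) = Mul(Add(9, V), Mul(0, Add(5, V))) = Mul(Add(9, V), 0) = 0)
Pow(Add(Function('H')(-509, 524), Function('B')(-554)), -1) = Pow(Add(Rational(-71, 5), 0), -1) = Pow(Rational(-71, 5), -1) = Rational(-5, 71)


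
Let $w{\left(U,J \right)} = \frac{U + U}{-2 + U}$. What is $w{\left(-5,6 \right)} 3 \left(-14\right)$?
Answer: $-60$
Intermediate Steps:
$w{\left(U,J \right)} = \frac{2 U}{-2 + U}$
$w{\left(-5,6 \right)} 3 \left(-14\right) = 2 \left(-5\right) \frac{1}{-2 - 5} \cdot 3 \left(-14\right) = 2 \left(-5\right) \frac{1}{-7} \cdot 3 \left(-14\right) = 2 \left(-5\right) \left(- \frac{1}{7}\right) 3 \left(-14\right) = \frac{10}{7} \cdot 3 \left(-14\right) = \frac{30}{7} \left(-14\right) = -60$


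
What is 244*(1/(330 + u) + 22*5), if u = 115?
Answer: 11944044/445 ≈ 26841.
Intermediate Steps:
244*(1/(330 + u) + 22*5) = 244*(1/(330 + 115) + 22*5) = 244*(1/445 + 110) = 244*(48951/445) = 11944044/445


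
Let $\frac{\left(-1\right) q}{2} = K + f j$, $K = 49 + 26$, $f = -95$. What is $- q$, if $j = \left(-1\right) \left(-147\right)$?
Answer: $-27780$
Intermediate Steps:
$j = 147$
$K = 75$
$q = 27780$ ($q = - 2 \left(75 - 13965\right) = \left(-2\right) \left(-13890\right) = 27780$)
$- q = \left(-1\right) 27780 = -27780$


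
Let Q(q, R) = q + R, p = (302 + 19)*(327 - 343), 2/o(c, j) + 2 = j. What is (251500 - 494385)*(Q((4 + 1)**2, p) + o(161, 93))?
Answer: 112965570615/91 ≈ 1.2414e+9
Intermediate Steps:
o(c, j) = 2/(-2 + j)
p = -5136 (p = 321*(-16) = -5136)
Q(q, R) = R + q
(251500 - 494385)*(Q((4 + 1)**2, p) + o(161, 93)) = (251500 - 494385)*((-5136 + (4 + 1)**2) + 2/(-2 + 93)) = -242885*((-5136 + 5**2) + 2/91) = -242885*((-5136 + 25) + 2*(1/91)) = -242885*(-5111 + 2/91) = -242885*(-465099/91) = 112965570615/91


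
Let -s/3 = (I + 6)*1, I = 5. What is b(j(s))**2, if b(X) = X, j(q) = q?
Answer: 1089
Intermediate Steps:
s = -33 (s = -3*(5 + 6) = -33 ≈ -33.000)
b(j(s))**2 = (-33)**2 = 1089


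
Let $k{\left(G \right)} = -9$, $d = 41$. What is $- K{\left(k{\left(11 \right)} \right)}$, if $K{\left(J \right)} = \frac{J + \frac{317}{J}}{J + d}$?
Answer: $\frac{199}{144} \approx 1.3819$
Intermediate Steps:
$K{\left(J \right)} = \frac{J + \frac{317}{J}}{41 + J}$ ($K{\left(J \right)} = \frac{J + \frac{317}{J}}{J + 41} = \frac{J + \frac{317}{J}}{41 + J}$)
$- K{\left(k{\left(11 \right)} \right)} = - \frac{317 + \left(-9\right)^{2}}{\left(-9\right) \left(41 - 9\right)} = - \frac{\left(-1\right) \left(317 + 81\right)}{9 \cdot 32} = - \frac{\left(-1\right) 398}{9 \cdot 32} = \left(-1\right) \left(- \frac{199}{144}\right) = \frac{199}{144}$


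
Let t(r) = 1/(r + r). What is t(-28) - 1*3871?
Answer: -216777/56 ≈ -3871.0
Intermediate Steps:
t(r) = 1/(2*r)
t(-28) - 1*3871 = (1/2)/(-28) - 1*3871 = (1/2)*(-1/28) - 3871 = -1/56 - 3871 = -216777/56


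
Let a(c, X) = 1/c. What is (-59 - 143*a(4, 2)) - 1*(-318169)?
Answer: 1272297/4 ≈ 3.1807e+5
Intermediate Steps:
(-59 - 143*a(4, 2)) - 1*(-318169) = (-59 - 143/4) - 1*(-318169) = (-59 - 143*1/4) + 318169 = (-59 - 143/4) + 318169 = -379/4 + 318169 = 1272297/4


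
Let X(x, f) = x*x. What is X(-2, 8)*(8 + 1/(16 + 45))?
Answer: 1956/61 ≈ 32.066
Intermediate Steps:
X(x, f) = x²
X(-2, 8)*(8 + 1/(16 + 45)) = (-2)²*(8 + 1/(16 + 45)) = 4*(8 + 1/61) = 4*(489/61) = 1956/61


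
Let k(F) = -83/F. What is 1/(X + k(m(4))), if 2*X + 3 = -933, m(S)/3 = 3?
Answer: -9/4295 ≈ -0.0020955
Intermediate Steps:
m(S) = 9 (m(S) = 3*3 = 9)
X = -468 (X = -3/2 + (1/2)*(-933) = -3/2 - 933/2 = -468)
1/(X + k(m(4))) = 1/(-468 - 83/9) = 1/(-4295/9) = -9/4295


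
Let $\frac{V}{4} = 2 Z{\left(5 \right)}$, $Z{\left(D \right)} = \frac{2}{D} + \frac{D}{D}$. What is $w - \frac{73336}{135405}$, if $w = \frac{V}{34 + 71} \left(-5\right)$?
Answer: $- \frac{145552}{135405} \approx -1.0749$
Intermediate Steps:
$Z{\left(D \right)} = 1 + \frac{2}{D}$ ($Z{\left(D \right)} = \frac{2}{D} + 1 = 1 + \frac{2}{D}$)
$V = \frac{56}{5}$ ($V = 4 \cdot 2 \frac{2 + 5}{5} = 4 \cdot 2 \cdot \frac{1}{5} \cdot 7 = 4 \cdot 2 \cdot \frac{7}{5} = 4 \cdot \frac{14}{5} = \frac{56}{5} \approx 11.2$)
$w = - \frac{8}{15}$ ($w = \frac{1}{34 + 71} \cdot \frac{56}{5} \left(-5\right) = \frac{1}{105} \cdot \frac{56}{5} \left(-5\right) = \frac{8}{75} \left(-5\right) = - \frac{8}{15} \approx -0.53333$)
$w - \frac{73336}{135405} = - \frac{8}{15} - \frac{73336}{135405} = - \frac{145552}{135405}$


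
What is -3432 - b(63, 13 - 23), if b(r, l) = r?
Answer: -3495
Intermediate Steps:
-3432 - b(63, 13 - 23) = -3432 - 1*63 = -3432 - 63 = -3495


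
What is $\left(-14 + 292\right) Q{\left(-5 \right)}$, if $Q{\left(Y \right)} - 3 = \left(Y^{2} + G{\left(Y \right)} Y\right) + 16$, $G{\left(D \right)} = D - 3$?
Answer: $23352$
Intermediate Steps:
$G{\left(D \right)} = -3 + D$
$Q{\left(Y \right)} = 19 + Y^{2} + Y \left(-3 + Y\right)$ ($Q{\left(Y \right)} = 3 + \left(\left(Y^{2} + \left(-3 + Y\right) Y\right) + 16\right) = 3 + \left(\left(Y^{2} + Y \left(-3 + Y\right)\right) + 16\right) = 3 + \left(16 + Y^{2} + Y \left(-3 + Y\right)\right) = 19 + Y^{2} + Y \left(-3 + Y\right)$)
$\left(-14 + 292\right) Q{\left(-5 \right)} = \left(-14 + 292\right) \left(19 + \left(-5\right)^{2} - 5 \left(-3 - 5\right)\right) = 278 \left(19 + 25 - -40\right) = 278 \left(19 + 25 + 40\right) = 278 \cdot 84 = 23352$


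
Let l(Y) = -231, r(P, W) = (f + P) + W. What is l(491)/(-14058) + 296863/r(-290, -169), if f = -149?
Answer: -63229691/129504 ≈ -488.25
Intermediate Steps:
r(P, W) = -149 + P + W (r(P, W) = (-149 + P) + W = -149 + P + W)
l(491)/(-14058) + 296863/r(-290, -169) = -231/(-14058) + 296863/(-149 - 290 - 169) = -231*(-1/14058) + 296863/(-608) = 7/426 + 296863*(-1/608) = 7/426 - 296863/608 = -63229691/129504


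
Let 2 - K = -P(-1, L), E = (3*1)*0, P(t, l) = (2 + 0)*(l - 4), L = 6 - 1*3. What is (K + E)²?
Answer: 0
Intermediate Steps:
L = 3 (L = 6 - 3 = 3)
P(t, l) = -8 + 2*l (P(t, l) = 2*(-4 + l) = -8 + 2*l)
E = 0 (E = 3*0 = 0)
K = 0 (K = 2 - (-1)*(-8 + 2*3) = 2 - (-1)*(-8 + 6) = 2 - (-1)*(-2) = 2 - 1*2 = 2 - 2 = 0)
(K + E)² = (0 + 0)² = 0² = 0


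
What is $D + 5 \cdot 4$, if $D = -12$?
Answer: $8$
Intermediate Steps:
$D + 5 \cdot 4 = -12 + 5 \cdot 4 = -12 + 20 = 8$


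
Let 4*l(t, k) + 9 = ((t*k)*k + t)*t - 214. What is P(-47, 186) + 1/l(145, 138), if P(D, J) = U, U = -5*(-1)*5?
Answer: 5005261277/200210451 ≈ 25.000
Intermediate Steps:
U = 25 (U = 5*5 = 25)
l(t, k) = -223/4 + t*(t + t*k²)/4 (l(t, k) = -9/4 + (((t*k)*k + t)*t - 214)/4 = -9/4 + (((k*t)*k + t)*t - 214)/4 = -9/4 + ((t*k² + t)*t - 214)/4 = -9/4 + ((t + t*k²)*t - 214)/4 = -9/4 + (t*(t + t*k²) - 214)/4 = -9/4 + (-214 + t*(t + t*k²))/4 = -9/4 + (-107/2 + t*(t + t*k²)/4) = -223/4 + t*(t + t*k²)/4)
P(D, J) = 25
P(-47, 186) + 1/l(145, 138) = 25 + 1/(-223/4 + (¼)*145² + (¼)*138²*145²) = 25 + 1/(-223/4 + (¼)*21025 + (¼)*19044*21025) = 25 + 1/(-223/4 + 21025/4 + 100100025) = 25 + 1/(200210451/2) = 25 + 2/200210451 = 5005261277/200210451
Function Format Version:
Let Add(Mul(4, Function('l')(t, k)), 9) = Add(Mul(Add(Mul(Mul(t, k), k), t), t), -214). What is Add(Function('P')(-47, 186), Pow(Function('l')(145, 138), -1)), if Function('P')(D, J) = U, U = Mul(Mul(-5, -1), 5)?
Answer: Rational(5005261277, 200210451) ≈ 25.000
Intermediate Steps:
U = 25 (U = Mul(5, 5) = 25)
Function('l')(t, k) = Add(Rational(-223, 4), Mul(Rational(1, 4), t, Add(t, Mul(t, Pow(k, 2))))) (Function('l')(t, k) = Add(Rational(-9, 4), Mul(Rational(1, 4), Add(Mul(Add(Mul(Mul(t, k), k), t), t), -214))) = Add(Rational(-9, 4), Mul(Rational(1, 4), Add(Mul(Add(Mul(Mul(k, t), k), t), t), -214))) = Add(Rational(-9, 4), Mul(Rational(1, 4), Add(Mul(Add(Mul(t, Pow(k, 2)), t), t), -214))) = Add(Rational(-9, 4), Mul(Rational(1, 4), Add(Mul(Add(t, Mul(t, Pow(k, 2))), t), -214))) = Add(Rational(-9, 4), Mul(Rational(1, 4), Add(Mul(t, Add(t, Mul(t, Pow(k, 2)))), -214))) = Add(Rational(-9, 4), Mul(Rational(1, 4), Add(-214, Mul(t, Add(t, Mul(t, Pow(k, 2))))))) = Add(Rational(-9, 4), Add(Rational(-107, 2), Mul(Rational(1, 4), t, Add(t, Mul(t, Pow(k, 2)))))) = Add(Rational(-223, 4), Mul(Rational(1, 4), t, Add(t, Mul(t, Pow(k, 2))))))
Function('P')(D, J) = 25
Add(Function('P')(-47, 186), Pow(Function('l')(145, 138), -1)) = Add(25, Pow(Add(Rational(-223, 4), Mul(Rational(1, 4), Pow(145, 2)), Mul(Rational(1, 4), Pow(138, 2), Pow(145, 2))), -1)) = Add(25, Pow(Add(Rational(-223, 4), Mul(Rational(1, 4), 21025), Mul(Rational(1, 4), 19044, 21025)), -1)) = Add(25, Pow(Add(Rational(-223, 4), Rational(21025, 4), 100100025), -1)) = Add(25, Pow(Rational(200210451, 2), -1)) = Add(25, Rational(2, 200210451)) = Rational(5005261277, 200210451)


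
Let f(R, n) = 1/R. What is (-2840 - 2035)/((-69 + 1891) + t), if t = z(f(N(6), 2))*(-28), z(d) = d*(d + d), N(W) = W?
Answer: -43875/16384 ≈ -2.6779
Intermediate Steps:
z(d) = 2*d² (z(d) = d*(2*d) = 2*d²)
t = -14/9 (t = (2*(1/6)²)*(-28) = (2*(⅙)²)*(-28) = (2*(1/36))*(-28) = (1/18)*(-28) = -14/9 ≈ -1.5556)
(-2840 - 2035)/((-69 + 1891) + t) = (-2840 - 2035)/((-69 + 1891) - 14/9) = -4875/(1822 - 14/9) = -4875/16384/9 = -4875*9/16384 = -43875/16384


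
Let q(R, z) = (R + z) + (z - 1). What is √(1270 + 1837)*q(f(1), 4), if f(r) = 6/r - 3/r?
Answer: 10*√3107 ≈ 557.40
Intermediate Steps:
f(r) = 3/r
q(R, z) = -1 + R + 2*z (q(R, z) = (R + z) + (-1 + z) = -1 + R + 2*z)
√(1270 + 1837)*q(f(1), 4) = √(1270 + 1837)*(-1 + 3/1 + 2*4) = √3107*(-1 + 3*1 + 8) = √3107*(-1 + 3 + 8) = √3107*10 = 10*√3107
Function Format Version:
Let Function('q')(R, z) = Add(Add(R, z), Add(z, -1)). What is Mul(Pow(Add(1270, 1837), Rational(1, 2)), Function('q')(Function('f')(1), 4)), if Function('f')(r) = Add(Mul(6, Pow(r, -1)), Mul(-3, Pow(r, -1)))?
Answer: Mul(10, Pow(3107, Rational(1, 2))) ≈ 557.40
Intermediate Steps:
Function('f')(r) = Mul(3, Pow(r, -1))
Function('q')(R, z) = Add(-1, R, Mul(2, z)) (Function('q')(R, z) = Add(Add(R, z), Add(-1, z)) = Add(-1, R, Mul(2, z)))
Mul(Pow(Add(1270, 1837), Rational(1, 2)), Function('q')(Function('f')(1), 4)) = Mul(Pow(Add(1270, 1837), Rational(1, 2)), Add(-1, Mul(3, Pow(1, -1)), Mul(2, 4))) = Mul(Pow(3107, Rational(1, 2)), Add(-1, Mul(3, 1), 8)) = Mul(Pow(3107, Rational(1, 2)), Add(-1, 3, 8)) = Mul(Pow(3107, Rational(1, 2)), 10) = Mul(10, Pow(3107, Rational(1, 2)))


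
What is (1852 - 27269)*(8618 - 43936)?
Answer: 897677606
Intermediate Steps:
(1852 - 27269)*(8618 - 43936) = -25417*(-35318) = 897677606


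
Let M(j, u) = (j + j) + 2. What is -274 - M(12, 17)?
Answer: -300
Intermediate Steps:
M(j, u) = 2 + 2*j (M(j, u) = 2*j + 2 = 2 + 2*j)
-274 - M(12, 17) = -274 - (2 + 2*12) = -274 - (2 + 24) = -274 - 1*26 = -274 - 26 = -300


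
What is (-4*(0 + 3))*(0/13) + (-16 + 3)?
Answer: -13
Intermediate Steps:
(-4*(0 + 3))*(0/13) + (-16 + 3) = (-4*3)*(0*(1/13)) - 13 = -12*0 - 13 = 0 - 13 = -13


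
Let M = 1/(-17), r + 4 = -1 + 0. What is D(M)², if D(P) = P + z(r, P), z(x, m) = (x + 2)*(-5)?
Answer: 64516/289 ≈ 223.24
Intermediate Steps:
r = -5 (r = -4 + (-1 + 0) = -4 - 1 = -5)
z(x, m) = -10 - 5*x (z(x, m) = (2 + x)*(-5) = -10 - 5*x)
M = -1/17 ≈ -0.058824
D(P) = 15 + P (D(P) = P + (-10 - 5*(-5)) = P + (-10 + 25) = P + 15 = 15 + P)
D(M)² = (15 - 1/17)² = (254/17)² = 64516/289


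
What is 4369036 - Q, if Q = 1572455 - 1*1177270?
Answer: 3973851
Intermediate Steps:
Q = 395185 (Q = 1572455 - 1177270 = 395185)
4369036 - Q = 4369036 - 1*395185 = 4369036 - 395185 = 3973851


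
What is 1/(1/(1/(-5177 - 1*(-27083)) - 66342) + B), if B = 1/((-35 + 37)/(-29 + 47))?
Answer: 1453287851/13079568753 ≈ 0.11111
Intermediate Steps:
B = 9 (B = 1/(2/18) = 1/(2*(1/18)) = 1/(1/9) = 9)
1/(1/(1/(-5177 - 1*(-27083)) - 66342) + B) = 1/(1/(1/(-5177 - 1*(-27083)) - 66342) + 9) = 1/(1/(1/(-5177 + 27083) - 66342) + 9) = 1/(1/(1/21906 - 66342) + 9) = 1/(1/(-1453287851/21906) + 9) = 1/(-21906/1453287851 + 9) = 1/(13079568753/1453287851) = 1453287851/13079568753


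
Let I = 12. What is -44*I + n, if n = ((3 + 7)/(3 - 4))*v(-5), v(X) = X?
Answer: -478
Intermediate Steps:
n = 50 (n = ((3 + 7)/(3 - 4))*(-5) = (10/(-1))*(-5) = (10*(-1))*(-5) = -10*(-5) = 50)
-44*I + n = -44*12 + 50 = -528 + 50 = -478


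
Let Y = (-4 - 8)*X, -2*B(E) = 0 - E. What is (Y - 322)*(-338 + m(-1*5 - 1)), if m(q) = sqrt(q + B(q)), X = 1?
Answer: 112892 - 1002*I ≈ 1.1289e+5 - 1002.0*I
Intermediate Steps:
B(E) = E/2 (B(E) = -(0 - E)/2 = -(-1)*E/2 = E/2)
Y = -12 (Y = (-4 - 8)*1 = -12*1 = -12)
m(q) = sqrt(6)*sqrt(q)/2 (m(q) = sqrt(q + q/2) = sqrt(3*q/2) = sqrt(6)*sqrt(q)/2)
(Y - 322)*(-338 + m(-1*5 - 1)) = (-12 - 322)*(-338 + sqrt(6)*sqrt(-1*5 - 1)/2) = -334*(-338 + sqrt(6)*sqrt(-5 - 1)/2) = -334*(-338 + sqrt(6)*sqrt(-6)/2) = -334*(-338 + sqrt(6)*(I*sqrt(6))/2) = -334*(-338 + 3*I) = 112892 - 1002*I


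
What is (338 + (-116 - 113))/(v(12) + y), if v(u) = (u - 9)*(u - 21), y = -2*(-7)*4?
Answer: 109/29 ≈ 3.7586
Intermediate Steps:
y = 56 (y = 14*4 = 56)
v(u) = (-21 + u)*(-9 + u) (v(u) = (-9 + u)*(-21 + u) = (-21 + u)*(-9 + u))
(338 + (-116 - 113))/(v(12) + y) = (338 + (-116 - 113))/((189 + 12² - 30*12) + 56) = (338 - 229)/((189 + 144 - 360) + 56) = 109/(-27 + 56) = 109/29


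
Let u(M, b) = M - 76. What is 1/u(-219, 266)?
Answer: -1/295 ≈ -0.0033898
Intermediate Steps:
u(M, b) = -76 + M
1/u(-219, 266) = 1/(-76 - 219) = 1/(-295) = -1/295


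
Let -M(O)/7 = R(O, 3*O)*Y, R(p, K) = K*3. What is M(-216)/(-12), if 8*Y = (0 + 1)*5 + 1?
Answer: -1701/2 ≈ -850.50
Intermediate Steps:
R(p, K) = 3*K
Y = 3/4 (Y = ((0 + 1)*5 + 1)/8 = (1*5 + 1)/8 = (5 + 1)/8 = (1/8)*6 = 3/4 ≈ 0.75000)
M(O) = -189*O/4 (M(O) = -7*3*(3*O)*3/4 = -7*9*O*3/4 = -189*O/4)
M(-216)/(-12) = (-189/4*(-216))/(-12) = -1/12*10206 = -1701/2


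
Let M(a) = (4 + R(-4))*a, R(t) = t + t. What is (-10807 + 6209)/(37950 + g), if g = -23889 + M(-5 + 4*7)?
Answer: -4598/13969 ≈ -0.32916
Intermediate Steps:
R(t) = 2*t
M(a) = -4*a (M(a) = (4 + 2*(-4))*a = (4 - 8)*a = -4*a)
g = -23981 (g = -23889 - 4*(-5 + 4*7) = -23889 - 4*(-5 + 28) = -23889 - 4*23 = -23889 - 92 = -23981)
(-10807 + 6209)/(37950 + g) = (-10807 + 6209)/(37950 - 23981) = -4598/13969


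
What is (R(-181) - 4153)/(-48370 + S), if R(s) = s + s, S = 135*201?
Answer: 903/4247 ≈ 0.21262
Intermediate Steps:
S = 27135
R(s) = 2*s
(R(-181) - 4153)/(-48370 + S) = (2*(-181) - 4153)/(-48370 + 27135) = (-362 - 4153)/(-21235) = -4515*(-1/21235) = 903/4247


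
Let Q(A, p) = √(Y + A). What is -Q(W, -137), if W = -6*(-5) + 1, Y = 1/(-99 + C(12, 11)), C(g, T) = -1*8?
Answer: -2*√88703/107 ≈ -5.5669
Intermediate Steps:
C(g, T) = -8
Y = -1/107 (Y = 1/(-99 - 8) = 1/(-107) = -1/107 ≈ -0.0093458)
W = 31 (W = 30 + 1 = 31)
Q(A, p) = √(-1/107 + A)
-Q(W, -137) = -√(-107 + 11449*31)/107 = -√(-107 + 354919)/107 = -√354812/107 = -2*√88703/107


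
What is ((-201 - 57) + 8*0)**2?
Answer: 66564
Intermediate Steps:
((-201 - 57) + 8*0)**2 = (-258 + 0)**2 = (-258)**2 = 66564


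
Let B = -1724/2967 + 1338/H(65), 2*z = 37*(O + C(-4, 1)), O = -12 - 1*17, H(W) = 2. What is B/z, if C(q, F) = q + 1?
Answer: -1983199/1756464 ≈ -1.1291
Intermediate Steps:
C(q, F) = 1 + q
O = -29 (O = -12 - 17 = -29)
z = -592 (z = (37*(-29 + (1 - 4)))/2 = (37*(-29 - 3))/2 = (37*(-32))/2 = (½)*(-1184) = -592)
B = 1983199/2967 (B = -1724/2967 + 1338/2 = -1724*1/2967 + 1338*(½) = -1724/2967 + 669 = 1983199/2967 ≈ 668.42)
B/z = (1983199/2967)/(-592) = (1983199/2967)*(-1/592) = -1983199/1756464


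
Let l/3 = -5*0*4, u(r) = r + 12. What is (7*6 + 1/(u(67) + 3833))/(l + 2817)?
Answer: 164305/11020104 ≈ 0.014910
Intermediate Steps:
u(r) = 12 + r
l = 0 (l = 3*(-5*0*4) = 3*(0*4) = 3*0 = 0)
(7*6 + 1/(u(67) + 3833))/(l + 2817) = (7*6 + 1/((12 + 67) + 3833))/(0 + 2817) = (42 + 1/(79 + 3833))/2817 = (42 + 1/3912)*(1/2817) = (164305/3912)*(1/2817) = 164305/11020104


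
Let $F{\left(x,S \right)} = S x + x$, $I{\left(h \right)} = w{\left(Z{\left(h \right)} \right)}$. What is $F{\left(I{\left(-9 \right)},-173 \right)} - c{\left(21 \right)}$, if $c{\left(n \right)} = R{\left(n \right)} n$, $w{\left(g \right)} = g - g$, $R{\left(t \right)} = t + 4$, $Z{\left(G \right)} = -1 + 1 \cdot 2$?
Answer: $-525$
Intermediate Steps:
$Z{\left(G \right)} = 1$ ($Z{\left(G \right)} = -1 + 2 = 1$)
$R{\left(t \right)} = 4 + t$
$w{\left(g \right)} = 0$
$I{\left(h \right)} = 0$
$c{\left(n \right)} = n \left(4 + n\right)$ ($c{\left(n \right)} = \left(4 + n\right) n = n \left(4 + n\right)$)
$F{\left(x,S \right)} = x + S x$
$F{\left(I{\left(-9 \right)},-173 \right)} - c{\left(21 \right)} = 0 \left(1 - 173\right) - 21 \left(4 + 21\right) = 0 \left(-172\right) - 21 \cdot 25 = 0 - 525 = -525$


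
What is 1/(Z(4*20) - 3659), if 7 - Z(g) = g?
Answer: -1/3732 ≈ -0.00026795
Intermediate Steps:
Z(g) = 7 - g
1/(Z(4*20) - 3659) = 1/((7 - 4*20) - 3659) = 1/((7 - 1*80) - 3659) = 1/((7 - 80) - 3659) = 1/(-73 - 3659) = 1/(-3732) = -1/3732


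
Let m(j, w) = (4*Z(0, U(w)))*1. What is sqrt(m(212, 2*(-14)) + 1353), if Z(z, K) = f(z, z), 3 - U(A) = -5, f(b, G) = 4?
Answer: 37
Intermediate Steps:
U(A) = 8 (U(A) = 3 - 1*(-5) = 3 + 5 = 8)
Z(z, K) = 4
m(j, w) = 16 (m(j, w) = (4*4)*1 = 16*1 = 16)
sqrt(m(212, 2*(-14)) + 1353) = sqrt(16 + 1353) = sqrt(1369) = 37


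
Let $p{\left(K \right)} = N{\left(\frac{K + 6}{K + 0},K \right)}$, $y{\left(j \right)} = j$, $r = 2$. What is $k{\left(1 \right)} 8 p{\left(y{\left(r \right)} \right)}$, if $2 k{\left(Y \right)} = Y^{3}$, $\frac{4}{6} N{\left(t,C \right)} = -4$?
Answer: $-24$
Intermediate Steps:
$N{\left(t,C \right)} = -6$ ($N{\left(t,C \right)} = \frac{3}{2} \left(-4\right) = -6$)
$p{\left(K \right)} = -6$
$k{\left(Y \right)} = \frac{Y^{3}}{2}$
$k{\left(1 \right)} 8 p{\left(y{\left(r \right)} \right)} = \frac{1^{3}}{2} \cdot 8 \left(-6\right) = \frac{1}{2} \cdot 1 \cdot 8 \left(-6\right) = \frac{1}{2} \cdot 8 \left(-6\right) = 4 \left(-6\right) = -24$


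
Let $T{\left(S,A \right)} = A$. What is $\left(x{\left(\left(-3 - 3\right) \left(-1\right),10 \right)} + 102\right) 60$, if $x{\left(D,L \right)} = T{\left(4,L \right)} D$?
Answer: $9720$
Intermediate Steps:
$x{\left(D,L \right)} = D L$ ($x{\left(D,L \right)} = L D = D L$)
$\left(x{\left(\left(-3 - 3\right) \left(-1\right),10 \right)} + 102\right) 60 = \left(\left(-3 - 3\right) \left(-1\right) 10 + 102\right) 60 = \left(\left(-6\right) \left(-1\right) 10 + 102\right) 60 = \left(6 \cdot 10 + 102\right) 60 = \left(60 + 102\right) 60 = 162 \cdot 60 = 9720$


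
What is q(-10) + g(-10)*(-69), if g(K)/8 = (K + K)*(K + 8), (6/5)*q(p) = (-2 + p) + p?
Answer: -66295/3 ≈ -22098.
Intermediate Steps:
q(p) = -5/3 + 5*p/3 (q(p) = 5*((-2 + p) + p)/6 = 5*(-2 + 2*p)/6 = -5/3 + 5*p/3)
g(K) = 16*K*(8 + K) (g(K) = 8*((K + K)*(K + 8)) = 8*((2*K)*(8 + K)) = 8*(2*K*(8 + K)) = 16*K*(8 + K))
q(-10) + g(-10)*(-69) = (-5/3 + (5/3)*(-10)) + (16*(-10)*(8 - 10))*(-69) = (-5/3 - 50/3) + (16*(-10)*(-2))*(-69) = -55/3 + 320*(-69) = -55/3 - 22080 = -66295/3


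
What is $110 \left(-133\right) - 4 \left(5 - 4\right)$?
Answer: $-14634$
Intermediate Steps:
$110 \left(-133\right) - 4 \left(5 - 4\right) = -14630 - 4 = -14634$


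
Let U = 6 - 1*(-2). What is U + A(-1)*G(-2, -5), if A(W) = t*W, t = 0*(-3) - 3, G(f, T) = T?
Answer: -7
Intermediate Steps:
t = -3 (t = 0 - 3 = -3)
U = 8 (U = 6 + 2 = 8)
A(W) = -3*W
U + A(-1)*G(-2, -5) = 8 - 3*(-1)*(-5) = 8 + 3*(-5) = 8 - 15 = -7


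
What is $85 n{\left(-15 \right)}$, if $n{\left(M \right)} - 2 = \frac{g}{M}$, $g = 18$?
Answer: $68$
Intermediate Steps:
$n{\left(M \right)} = 2 + \frac{18}{M}$
$85 n{\left(-15 \right)} = 85 \left(2 + \frac{18}{-15}\right) = 85 \left(2 + 18 \left(- \frac{1}{15}\right)\right) = 85 \left(2 - \frac{6}{5}\right) = 85 \cdot \frac{4}{5} = 68$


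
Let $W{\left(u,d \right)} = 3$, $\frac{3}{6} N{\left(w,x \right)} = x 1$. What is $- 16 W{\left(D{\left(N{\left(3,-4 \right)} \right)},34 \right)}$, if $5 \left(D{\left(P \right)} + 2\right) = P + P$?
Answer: $-48$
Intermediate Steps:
$N{\left(w,x \right)} = 2 x$ ($N{\left(w,x \right)} = 2 x 1 = 2 x$)
$D{\left(P \right)} = -2 + \frac{2 P}{5}$ ($D{\left(P \right)} = -2 + \frac{P + P}{5} = -2 + \frac{2 P}{5}$)
$- 16 W{\left(D{\left(N{\left(3,-4 \right)} \right)},34 \right)} = \left(-16\right) 3 = -48$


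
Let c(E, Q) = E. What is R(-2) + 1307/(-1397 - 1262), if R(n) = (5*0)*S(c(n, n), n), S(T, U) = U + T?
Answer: -1307/2659 ≈ -0.49154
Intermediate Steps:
S(T, U) = T + U
R(n) = 0 (R(n) = (5*0)*(n + n) = 0*(2*n) = 0)
R(-2) + 1307/(-1397 - 1262) = 0 + 1307/(-1397 - 1262) = 0 + 1307/(-2659) = 0 + 1307*(-1/2659) = 0 - 1307/2659 = -1307/2659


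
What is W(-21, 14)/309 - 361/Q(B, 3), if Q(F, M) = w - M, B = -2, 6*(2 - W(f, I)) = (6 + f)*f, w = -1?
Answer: 111347/1236 ≈ 90.087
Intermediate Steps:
W(f, I) = 2 - f*(6 + f)/6 (W(f, I) = 2 - (6 + f)*f/6 = 2 - f*(6 + f)/6)
Q(F, M) = -1 - M
W(-21, 14)/309 - 361/Q(B, 3) = (2 - 1*(-21) - ⅙*(-21)²)/309 - 361/(-1 - 1*3) = (2 + 21 - ⅙*441)*(1/309) - 361/(-1 - 3) = (2 + 21 - 147/2)*(1/309) - 361/(-4) = -101/2*1/309 - 361*(-¼) = -101/618 + 361/4 = 111347/1236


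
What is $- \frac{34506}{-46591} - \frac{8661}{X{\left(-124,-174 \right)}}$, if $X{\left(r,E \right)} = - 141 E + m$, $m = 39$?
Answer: $\frac{148130429}{381626881} \approx 0.38815$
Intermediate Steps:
$X{\left(r,E \right)} = 39 - 141 E$ ($X{\left(r,E \right)} = - 141 E + 39 = 39 - 141 E$)
$- \frac{34506}{-46591} - \frac{8661}{X{\left(-124,-174 \right)}} = - \frac{34506}{-46591} - \frac{8661}{39 - -24534} = \left(-34506\right) \left(- \frac{1}{46591}\right) - \frac{8661}{39 + 24534} = \frac{34506}{46591} - \frac{8661}{24573} = \frac{34506}{46591} - \frac{2887}{8191} = \frac{148130429}{381626881}$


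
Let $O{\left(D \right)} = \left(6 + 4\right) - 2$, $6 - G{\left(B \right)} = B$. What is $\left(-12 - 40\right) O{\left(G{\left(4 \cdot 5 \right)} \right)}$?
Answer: $-416$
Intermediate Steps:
$G{\left(B \right)} = 6 - B$
$O{\left(D \right)} = 8$ ($O{\left(D \right)} = 10 - 2 = 8$)
$\left(-12 - 40\right) O{\left(G{\left(4 \cdot 5 \right)} \right)} = \left(-12 - 40\right) 8 = \left(-52\right) 8 = -416$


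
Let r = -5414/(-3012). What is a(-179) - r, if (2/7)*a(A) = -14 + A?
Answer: -510005/753 ≈ -677.30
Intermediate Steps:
a(A) = -49 + 7*A/2 (a(A) = 7*(-14 + A)/2 = -49 + 7*A/2)
r = 2707/1506 (r = -5414*(-1/3012) = 2707/1506 ≈ 1.7975)
a(-179) - r = (-49 + (7/2)*(-179)) - 1*2707/1506 = (-49 - 1253/2) - 2707/1506 = -1351/2 - 2707/1506 = -510005/753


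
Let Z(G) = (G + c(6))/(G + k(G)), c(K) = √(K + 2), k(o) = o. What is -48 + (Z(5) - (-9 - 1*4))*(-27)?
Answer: -825/2 - 27*√2/5 ≈ -420.14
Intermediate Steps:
c(K) = √(2 + K)
Z(G) = (G + 2*√2)/(2*G) (Z(G) = (G + √(2 + 6))/(G + G) = (G + √8)/((2*G)) = (G + 2*√2)*(1/(2*G)) = (G + 2*√2)/(2*G))
-48 + (Z(5) - (-9 - 1*4))*(-27) = -48 + ((√2 + (½)*5)/5 - (-9 - 1*4))*(-27) = -48 + ((√2 + 5/2)/5 - (-9 - 4))*(-27) = -48 + ((5/2 + √2)/5 - 1*(-13))*(-27) = -48 + ((½ + √2/5) + 13)*(-27) = -48 + (27/2 + √2/5)*(-27) = -48 + (-729/2 - 27*√2/5) = -825/2 - 27*√2/5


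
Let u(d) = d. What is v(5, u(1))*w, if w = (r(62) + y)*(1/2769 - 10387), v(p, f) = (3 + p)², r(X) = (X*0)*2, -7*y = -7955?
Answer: -14643106810240/19383 ≈ -7.5546e+8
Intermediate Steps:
y = 7955/7 (y = -⅐*(-7955) = 7955/7 ≈ 1136.4)
r(X) = 0 (r(X) = 0*2 = 0)
w = -228798543910/19383 (w = (0 + 7955/7)*(1/2769 - 10387) = 7955*(1/2769 - 10387)/7 = (7955/7)*(-28761602/2769) = -228798543910/19383 ≈ -1.1804e+7)
v(5, u(1))*w = (3 + 5)²*(-228798543910/19383) = 8²*(-228798543910/19383) = 64*(-228798543910/19383) = -14643106810240/19383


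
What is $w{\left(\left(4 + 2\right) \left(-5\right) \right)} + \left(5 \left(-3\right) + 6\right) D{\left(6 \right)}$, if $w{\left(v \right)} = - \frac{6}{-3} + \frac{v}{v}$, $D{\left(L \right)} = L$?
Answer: $-51$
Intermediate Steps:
$w{\left(v \right)} = 3$ ($w{\left(v \right)} = \left(-6\right) \left(- \frac{1}{3}\right) + 1 = 2 + 1 = 3$)
$w{\left(\left(4 + 2\right) \left(-5\right) \right)} + \left(5 \left(-3\right) + 6\right) D{\left(6 \right)} = 3 + \left(5 \left(-3\right) + 6\right) 6 = 3 + \left(-15 + 6\right) 6 = 3 - 54 = -51$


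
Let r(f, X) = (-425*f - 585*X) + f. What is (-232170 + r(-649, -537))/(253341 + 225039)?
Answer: 357151/478380 ≈ 0.74658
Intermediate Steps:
r(f, X) = -585*X - 424*f (r(f, X) = (-585*X - 425*f) + f = -585*X - 424*f)
(-232170 + r(-649, -537))/(253341 + 225039) = (-232170 + (-585*(-537) - 424*(-649)))/(253341 + 225039) = (-232170 + (314145 + 275176))/478380 = (-232170 + 589321)*(1/478380) = 357151*(1/478380) = 357151/478380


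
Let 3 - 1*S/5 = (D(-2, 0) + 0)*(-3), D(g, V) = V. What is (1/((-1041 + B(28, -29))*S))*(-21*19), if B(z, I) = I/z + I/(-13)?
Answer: 48412/1892445 ≈ 0.025582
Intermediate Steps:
B(z, I) = -I/13 + I/z (B(z, I) = I/z + I*(-1/13) = I/z - I/13 = -I/13 + I/z)
S = 15 (S = 15 - 5*(0 + 0)*(-3) = 15 - 0*(-3) = 15 - 5*0 = 15 + 0 = 15)
(1/((-1041 + B(28, -29))*S))*(-21*19) = (1/(-1041 + (-1/13*(-29) - 29/28)*15))*(-21*19) = ((1/15)/(-1041 + (29/13 - 29*1/28)))*(-399) = ((1/15)/(-1041 + (29/13 - 29/28)))*(-399) = ((1/15)/(-1041 + 435/364))*(-399) = ((1/15)/(-378489/364))*(-399) = -364/378489*1/15*(-399) = -364/5677335*(-399) = 48412/1892445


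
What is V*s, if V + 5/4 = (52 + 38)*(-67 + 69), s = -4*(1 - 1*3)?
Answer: 1430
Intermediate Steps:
s = 8 (s = -4*(1 - 3) = -4*(-2) = 8)
V = 715/4 (V = -5/4 + (52 + 38)*(-67 + 69) = -5/4 + 90*2 = -5/4 + 180 = 715/4 ≈ 178.75)
V*s = (715/4)*8 = 1430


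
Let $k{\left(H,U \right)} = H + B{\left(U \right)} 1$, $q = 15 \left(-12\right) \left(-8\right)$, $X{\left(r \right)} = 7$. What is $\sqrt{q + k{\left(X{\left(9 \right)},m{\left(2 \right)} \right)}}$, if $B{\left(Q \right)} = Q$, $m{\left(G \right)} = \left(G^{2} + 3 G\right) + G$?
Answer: $\sqrt{1459} \approx 38.197$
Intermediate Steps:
$m{\left(G \right)} = G^{2} + 4 G$
$q = 1440$ ($q = \left(-180\right) \left(-8\right) = 1440$)
$k{\left(H,U \right)} = H + U$ ($k{\left(H,U \right)} = H + U 1 = H + U$)
$\sqrt{q + k{\left(X{\left(9 \right)},m{\left(2 \right)} \right)}} = \sqrt{1440 + \left(7 + 2 \left(4 + 2\right)\right)} = \sqrt{1440 + \left(7 + 2 \cdot 6\right)} = \sqrt{1440 + \left(7 + 12\right)} = \sqrt{1440 + 19} = \sqrt{1459}$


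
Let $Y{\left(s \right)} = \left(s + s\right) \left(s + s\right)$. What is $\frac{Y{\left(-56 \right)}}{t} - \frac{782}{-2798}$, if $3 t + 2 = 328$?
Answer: $\frac{26387317}{228037} \approx 115.72$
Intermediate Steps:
$t = \frac{326}{3}$ ($t = - \frac{2}{3} + \frac{1}{3} \cdot 328 = - \frac{2}{3} + \frac{328}{3} = \frac{326}{3} \approx 108.67$)
$Y{\left(s \right)} = 4 s^{2}$ ($Y{\left(s \right)} = 2 s 2 s = 4 s^{2}$)
$\frac{Y{\left(-56 \right)}}{t} - \frac{782}{-2798} = \frac{4 \left(-56\right)^{2}}{\frac{326}{3}} - \frac{782}{-2798} = 4 \cdot 3136 \cdot \frac{3}{326} - - \frac{391}{1399} = 12544 \cdot \frac{3}{326} + \frac{391}{1399} = \frac{18816}{163} + \frac{391}{1399} = \frac{26387317}{228037}$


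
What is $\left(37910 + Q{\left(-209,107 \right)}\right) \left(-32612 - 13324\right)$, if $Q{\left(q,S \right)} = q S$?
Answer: $-714166992$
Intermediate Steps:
$Q{\left(q,S \right)} = S q$
$\left(37910 + Q{\left(-209,107 \right)}\right) \left(-32612 - 13324\right) = \left(37910 + 107 \left(-209\right)\right) \left(-32612 - 13324\right) = \left(37910 - 22363\right) \left(-45936\right) = 15547 \left(-45936\right) = -714166992$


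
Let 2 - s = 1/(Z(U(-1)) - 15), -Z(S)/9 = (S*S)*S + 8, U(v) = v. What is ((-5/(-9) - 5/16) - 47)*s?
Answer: -1057081/11232 ≈ -94.113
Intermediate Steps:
Z(S) = -72 - 9*S**3 (Z(S) = -9*((S*S)*S + 8) = -9*(S**2*S + 8) = -9*(S**3 + 8) = -9*(8 + S**3) = -72 - 9*S**3)
s = 157/78 (s = 2 - 1/((-72 - 9*(-1)**3) - 15) = 2 - 1/((-72 - 9*(-1)) - 15) = 2 - 1/((-72 + 9) - 15) = 2 - 1/(-63 - 15) = 2 - 1/(-78) = 2 - 1*(-1/78) = 2 + 1/78 = 157/78 ≈ 2.0128)
((-5/(-9) - 5/16) - 47)*s = ((-5/(-9) - 5/16) - 47)*(157/78) = ((-5*(-1/9) - 5*1/16) - 47)*(157/78) = ((5/9 - 5/16) - 47)*(157/78) = (35/144 - 47)*(157/78) = -6733/144*157/78 = -1057081/11232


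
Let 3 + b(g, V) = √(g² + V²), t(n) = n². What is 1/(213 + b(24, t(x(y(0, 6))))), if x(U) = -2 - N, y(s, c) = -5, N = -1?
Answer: 210/43523 - √577/43523 ≈ 0.0042731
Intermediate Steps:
x(U) = -1 (x(U) = -2 - 1*(-1) = -2 + 1 = -1)
b(g, V) = -3 + √(V² + g²) (b(g, V) = -3 + √(g² + V²) = -3 + √(V² + g²))
1/(213 + b(24, t(x(y(0, 6))))) = 1/(213 + (-3 + √(((-1)²)² + 24²))) = 1/(213 + (-3 + √(1² + 576))) = 1/(213 + (-3 + √(1 + 576))) = 1/(213 + (-3 + √577)) = 1/(210 + √577)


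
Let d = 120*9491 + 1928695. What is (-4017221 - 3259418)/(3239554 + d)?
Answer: -7276639/6307169 ≈ -1.1537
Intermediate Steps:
d = 3067615 (d = 1138920 + 1928695 = 3067615)
(-4017221 - 3259418)/(3239554 + d) = (-4017221 - 3259418)/(3239554 + 3067615) = -7276639/6307169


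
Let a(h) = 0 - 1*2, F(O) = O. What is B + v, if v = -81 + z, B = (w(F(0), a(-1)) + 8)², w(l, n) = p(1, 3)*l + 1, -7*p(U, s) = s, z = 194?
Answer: 194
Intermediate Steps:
p(U, s) = -s/7
a(h) = -2 (a(h) = 0 - 2 = -2)
w(l, n) = 1 - 3*l/7 (w(l, n) = (-⅐*3)*l + 1 = -3*l/7 + 1 = 1 - 3*l/7)
B = 81 (B = ((1 - 3/7*0) + 8)² = ((1 + 0) + 8)² = (1 + 8)² = 9² = 81)
v = 113 (v = -81 + 194 = 113)
B + v = 81 + 113 = 194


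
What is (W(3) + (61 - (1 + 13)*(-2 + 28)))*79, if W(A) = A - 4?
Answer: -24016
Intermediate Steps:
W(A) = -4 + A
(W(3) + (61 - (1 + 13)*(-2 + 28)))*79 = ((-4 + 3) + (61 - (1 + 13)*(-2 + 28)))*79 = (-1 + (61 - 14*26))*79 = (-1 + (61 - 1*364))*79 = (-1 + (61 - 364))*79 = (-1 - 303)*79 = -304*79 = -24016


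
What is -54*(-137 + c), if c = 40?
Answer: 5238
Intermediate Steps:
-54*(-137 + c) = -54*(-137 + 40) = -54*(-97) = 5238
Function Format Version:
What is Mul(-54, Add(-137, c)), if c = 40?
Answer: 5238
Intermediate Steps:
Mul(-54, Add(-137, c)) = Mul(-54, Add(-137, 40)) = Mul(-54, -97) = 5238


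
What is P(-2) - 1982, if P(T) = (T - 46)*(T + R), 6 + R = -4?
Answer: -1406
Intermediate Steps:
R = -10 (R = -6 - 4 = -10)
P(T) = (-46 + T)*(-10 + T) (P(T) = (T - 46)*(T - 10) = (-46 + T)*(-10 + T))
P(-2) - 1982 = (460 + (-2)**2 - 56*(-2)) - 1982 = (460 + 4 + 112) - 1982 = 576 - 1982 = -1406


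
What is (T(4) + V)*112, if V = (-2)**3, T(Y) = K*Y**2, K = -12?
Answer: -22400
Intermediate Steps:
T(Y) = -12*Y**2
V = -8
(T(4) + V)*112 = (-12*4**2 - 8)*112 = (-12*16 - 8)*112 = (-192 - 8)*112 = -200*112 = -22400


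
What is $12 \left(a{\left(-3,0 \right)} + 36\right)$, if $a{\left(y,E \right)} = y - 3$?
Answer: $360$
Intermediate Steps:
$a{\left(y,E \right)} = -3 + y$
$12 \left(a{\left(-3,0 \right)} + 36\right) = 12 \left(\left(-3 - 3\right) + 36\right) = 12 \left(-6 + 36\right) = 12 \cdot 30 = 360$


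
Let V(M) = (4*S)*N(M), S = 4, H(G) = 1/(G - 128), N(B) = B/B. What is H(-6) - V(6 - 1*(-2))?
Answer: -2145/134 ≈ -16.007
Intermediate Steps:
N(B) = 1
H(G) = 1/(-128 + G)
V(M) = 16 (V(M) = (4*4)*1 = 16*1 = 16)
H(-6) - V(6 - 1*(-2)) = 1/(-128 - 6) - 1*16 = 1/(-134) - 16 = -1/134 - 16 = -2145/134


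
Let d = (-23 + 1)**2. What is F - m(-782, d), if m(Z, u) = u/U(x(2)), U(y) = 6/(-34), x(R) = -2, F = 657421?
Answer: 1980491/3 ≈ 6.6016e+5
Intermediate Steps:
U(y) = -3/17 (U(y) = 6*(-1/34) = -3/17)
d = 484 (d = (-22)**2 = 484)
m(Z, u) = -17*u/3 (m(Z, u) = u/(-3/17) = u*(-17/3) = -17*u/3)
F - m(-782, d) = 657421 - (-17)*484/3 = 657421 - 1*(-8228/3) = 657421 + 8228/3 = 1980491/3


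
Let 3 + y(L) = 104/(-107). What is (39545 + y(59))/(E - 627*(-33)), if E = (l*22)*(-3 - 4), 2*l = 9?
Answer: 20945/10593 ≈ 1.9772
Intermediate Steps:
l = 9/2 (l = (½)*9 = 9/2 ≈ 4.5000)
y(L) = -425/107 (y(L) = -3 + 104/(-107) = -3 + 104*(-1/107) = -3 - 104/107 = -425/107)
E = -693 (E = ((9/2)*22)*(-3 - 4) = 99*(-7) = -693)
(39545 + y(59))/(E - 627*(-33)) = (39545 - 425/107)/(-693 - 627*(-33)) = 4230890/(107*(-693 + 20691)) = (4230890/107)/19998 = (4230890/107)*(1/19998) = 20945/10593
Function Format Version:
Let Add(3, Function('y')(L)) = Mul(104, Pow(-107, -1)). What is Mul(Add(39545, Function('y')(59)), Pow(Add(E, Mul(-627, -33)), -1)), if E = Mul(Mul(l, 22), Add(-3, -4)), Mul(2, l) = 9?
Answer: Rational(20945, 10593) ≈ 1.9772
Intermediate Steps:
l = Rational(9, 2) (l = Mul(Rational(1, 2), 9) = Rational(9, 2) ≈ 4.5000)
Function('y')(L) = Rational(-425, 107) (Function('y')(L) = Add(-3, Mul(104, Pow(-107, -1))) = Add(-3, Mul(104, Rational(-1, 107))) = Add(-3, Rational(-104, 107)) = Rational(-425, 107))
E = -693 (E = Mul(Mul(Rational(9, 2), 22), Add(-3, -4)) = Mul(99, -7) = -693)
Mul(Add(39545, Function('y')(59)), Pow(Add(E, Mul(-627, -33)), -1)) = Mul(Add(39545, Rational(-425, 107)), Pow(Add(-693, Mul(-627, -33)), -1)) = Mul(Rational(4230890, 107), Pow(Add(-693, 20691), -1)) = Mul(Rational(4230890, 107), Pow(19998, -1)) = Mul(Rational(4230890, 107), Rational(1, 19998)) = Rational(20945, 10593)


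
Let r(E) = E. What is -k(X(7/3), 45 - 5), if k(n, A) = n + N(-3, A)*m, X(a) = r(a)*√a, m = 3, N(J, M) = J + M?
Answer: -111 - 7*√21/9 ≈ -114.56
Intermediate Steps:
X(a) = a^(3/2) (X(a) = a*√a = a^(3/2))
k(n, A) = -9 + n + 3*A (k(n, A) = n + (-3 + A)*3 = n + (-9 + 3*A) = -9 + n + 3*A)
-k(X(7/3), 45 - 5) = -(-9 + (7/3)^(3/2) + 3*(45 - 5)) = -(-9 + (7*(⅓))^(3/2) + 3*40) = -(-9 + (7/3)^(3/2) + 120) = -(-9 + 7*√21/9 + 120) = -(111 + 7*√21/9) = -111 - 7*√21/9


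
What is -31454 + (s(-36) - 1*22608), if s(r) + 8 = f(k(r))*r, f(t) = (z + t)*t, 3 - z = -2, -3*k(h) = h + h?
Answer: -79126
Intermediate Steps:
k(h) = -2*h/3 (k(h) = -(h + h)/3 = -2*h/3)
z = 5 (z = 3 - 1*(-2) = 3 + 2 = 5)
f(t) = t*(5 + t) (f(t) = (5 + t)*t = t*(5 + t))
s(r) = -8 - 2*r²*(5 - 2*r/3)/3 (s(r) = -8 + ((-2*r/3)*(5 - 2*r/3))*r = -8 + (-2*r*(5 - 2*r/3)/3)*r = -8 - 2*r²*(5 - 2*r/3)/3)
-31454 + (s(-36) - 1*22608) = -31454 + ((-8 + (2/9)*(-36)²*(-15 + 2*(-36))) - 1*22608) = -31454 + ((-8 + (2/9)*1296*(-15 - 72)) - 22608) = -31454 + ((-8 + (2/9)*1296*(-87)) - 22608) = -31454 + ((-8 - 25056) - 22608) = -31454 + (-25064 - 22608) = -31454 - 47672 = -79126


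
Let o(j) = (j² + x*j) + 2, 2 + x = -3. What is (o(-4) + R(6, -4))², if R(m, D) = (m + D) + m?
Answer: 2116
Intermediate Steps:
x = -5 (x = -2 - 3 = -5)
o(j) = 2 + j² - 5*j (o(j) = (j² - 5*j) + 2 = 2 + j² - 5*j)
R(m, D) = D + 2*m (R(m, D) = (D + m) + m = D + 2*m)
(o(-4) + R(6, -4))² = ((2 + (-4)² - 5*(-4)) + (-4 + 2*6))² = ((2 + 16 + 20) + (-4 + 12))² = (38 + 8)² = 46² = 2116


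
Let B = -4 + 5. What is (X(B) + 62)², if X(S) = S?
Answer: 3969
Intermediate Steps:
B = 1
(X(B) + 62)² = (1 + 62)² = 63² = 3969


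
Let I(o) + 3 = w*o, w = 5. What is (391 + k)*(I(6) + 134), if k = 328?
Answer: 115759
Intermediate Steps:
I(o) = -3 + 5*o
(391 + k)*(I(6) + 134) = (391 + 328)*((-3 + 5*6) + 134) = 719*((-3 + 30) + 134) = 719*(27 + 134) = 719*161 = 115759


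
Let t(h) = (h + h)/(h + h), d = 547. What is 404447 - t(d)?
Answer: 404446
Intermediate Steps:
t(h) = 1 (t(h) = (2*h)/((2*h)) = (2*h)*(1/(2*h)) = 1)
404447 - t(d) = 404447 - 1*1 = 404447 - 1 = 404446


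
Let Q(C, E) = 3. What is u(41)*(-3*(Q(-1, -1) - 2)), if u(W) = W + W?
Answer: -246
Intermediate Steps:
u(W) = 2*W
u(41)*(-3*(Q(-1, -1) - 2)) = (2*41)*(-3*(3 - 2)) = 82*(-3*1) = 82*(-3) = -246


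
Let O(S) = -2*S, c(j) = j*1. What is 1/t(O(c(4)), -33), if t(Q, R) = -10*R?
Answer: 1/330 ≈ 0.0030303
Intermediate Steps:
c(j) = j
1/t(O(c(4)), -33) = 1/(-10*(-33)) = 1/330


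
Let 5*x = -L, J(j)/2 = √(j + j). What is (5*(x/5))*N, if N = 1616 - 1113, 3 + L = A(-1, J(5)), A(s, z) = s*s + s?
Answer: 1509/5 ≈ 301.80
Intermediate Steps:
J(j) = 2*√2*√j (J(j) = 2*√(j + j) = 2*√(2*j) = 2*(√2*√j) = 2*√2*√j)
A(s, z) = s + s² (A(s, z) = s² + s = s + s²)
L = -3 (L = -3 - (1 - 1) = -3 - 1*0 = -3 + 0 = -3)
N = 503
x = ⅗ (x = (-1*(-3))/5 = (⅕)*3 = ⅗ ≈ 0.60000)
(5*(x/5))*N = (5*((⅗)/5))*503 = (5*((⅗)*(⅕)))*503 = (5*(3/25))*503 = (⅗)*503 = 1509/5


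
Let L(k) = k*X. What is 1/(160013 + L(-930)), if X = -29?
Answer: 1/186983 ≈ 5.3481e-6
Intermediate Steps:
L(k) = -29*k (L(k) = k*(-29) = -29*k)
1/(160013 + L(-930)) = 1/(160013 - 29*(-930)) = 1/(160013 + 26970) = 1/186983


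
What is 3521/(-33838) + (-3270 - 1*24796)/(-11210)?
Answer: 65016207/27094570 ≈ 2.3996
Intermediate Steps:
3521/(-33838) + (-3270 - 1*24796)/(-11210) = 3521*(-1/33838) + (-3270 - 24796)*(-1/11210) = -503/4834 - 28066*(-1/11210) = -503/4834 + 14033/5605 = 65016207/27094570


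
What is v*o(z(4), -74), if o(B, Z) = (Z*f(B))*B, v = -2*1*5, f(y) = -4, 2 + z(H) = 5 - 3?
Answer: 0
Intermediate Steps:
z(H) = 0 (z(H) = -2 + (5 - 3) = -2 + 2 = 0)
v = -10 (v = -2*5 = -10)
o(B, Z) = -4*B*Z (o(B, Z) = (Z*(-4))*B = (-4*Z)*B = -4*B*Z)
v*o(z(4), -74) = -(-40)*0*(-74) = -10*0 = 0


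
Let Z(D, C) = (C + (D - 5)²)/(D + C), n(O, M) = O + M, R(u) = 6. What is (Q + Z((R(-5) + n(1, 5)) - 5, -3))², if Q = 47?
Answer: 35721/16 ≈ 2232.6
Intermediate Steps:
n(O, M) = M + O
Z(D, C) = (C + (-5 + D)²)/(C + D)
(Q + Z((R(-5) + n(1, 5)) - 5, -3))² = (47 + (-3 + (-5 + ((6 + (5 + 1)) - 5))²)/(-3 + ((6 + (5 + 1)) - 5)))² = (47 + (-3 + (-5 + ((6 + 6) - 5))²)/(-3 + ((6 + 6) - 5)))² = (47 + (-3 + (-5 + (12 - 5))²)/(-3 + (12 - 5)))² = (47 + (-3 + (-5 + 7)²)/(-3 + 7))² = (47 + (-3 + 2²)/4)² = (47 + (-3 + 4)/4)² = (47 + (¼)*1)² = (47 + ¼)² = (189/4)² = 35721/16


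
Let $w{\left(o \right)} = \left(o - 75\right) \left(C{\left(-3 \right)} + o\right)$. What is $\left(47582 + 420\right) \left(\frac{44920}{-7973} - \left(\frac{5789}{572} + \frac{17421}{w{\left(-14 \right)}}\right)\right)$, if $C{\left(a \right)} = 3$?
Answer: $- \frac{326829328737309}{202944742} \approx -1.6104 \cdot 10^{6}$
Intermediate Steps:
$w{\left(o \right)} = \left(-75 + o\right) \left(3 + o\right)$ ($w{\left(o \right)} = \left(o - 75\right) \left(3 + o\right) = \left(-75 + o\right) \left(3 + o\right)$)
$\left(47582 + 420\right) \left(\frac{44920}{-7973} - \left(\frac{5789}{572} + \frac{17421}{w{\left(-14 \right)}}\right)\right) = \left(47582 + 420\right) \left(\frac{44920}{-7973} - \left(\frac{5789}{572} + \frac{17421}{-225 + \left(-14\right)^{2} - -1008}\right)\right) = 48002 \left(44920 \left(- \frac{1}{7973}\right) - \left(\frac{5789}{572} + \frac{17421}{-225 + 196 + 1008}\right)\right) = 48002 \left(- \frac{44920}{7973} - \left(\frac{5789}{572} + \frac{17421}{979}\right)\right) = 48002 \left(- \frac{44920}{7973} - \frac{1421113}{50908}\right) = 48002 \left(- \frac{13617321309}{405889484}\right) = - \frac{326829328737309}{202944742}$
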